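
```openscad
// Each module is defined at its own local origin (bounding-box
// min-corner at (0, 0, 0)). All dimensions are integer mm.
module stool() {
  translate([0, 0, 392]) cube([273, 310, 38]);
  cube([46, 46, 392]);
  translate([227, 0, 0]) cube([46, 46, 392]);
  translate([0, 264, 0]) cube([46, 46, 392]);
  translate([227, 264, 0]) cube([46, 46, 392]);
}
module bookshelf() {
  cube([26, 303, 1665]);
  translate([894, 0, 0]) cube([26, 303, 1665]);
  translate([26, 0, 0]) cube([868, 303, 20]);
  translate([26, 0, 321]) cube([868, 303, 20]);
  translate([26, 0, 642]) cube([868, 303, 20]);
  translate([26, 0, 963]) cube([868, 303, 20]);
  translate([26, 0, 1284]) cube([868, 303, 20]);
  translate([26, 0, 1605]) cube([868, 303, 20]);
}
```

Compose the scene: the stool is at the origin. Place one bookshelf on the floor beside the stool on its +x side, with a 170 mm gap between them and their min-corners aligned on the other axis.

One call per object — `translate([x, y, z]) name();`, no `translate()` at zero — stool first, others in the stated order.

stool();
translate([443, 0, 0]) bookshelf();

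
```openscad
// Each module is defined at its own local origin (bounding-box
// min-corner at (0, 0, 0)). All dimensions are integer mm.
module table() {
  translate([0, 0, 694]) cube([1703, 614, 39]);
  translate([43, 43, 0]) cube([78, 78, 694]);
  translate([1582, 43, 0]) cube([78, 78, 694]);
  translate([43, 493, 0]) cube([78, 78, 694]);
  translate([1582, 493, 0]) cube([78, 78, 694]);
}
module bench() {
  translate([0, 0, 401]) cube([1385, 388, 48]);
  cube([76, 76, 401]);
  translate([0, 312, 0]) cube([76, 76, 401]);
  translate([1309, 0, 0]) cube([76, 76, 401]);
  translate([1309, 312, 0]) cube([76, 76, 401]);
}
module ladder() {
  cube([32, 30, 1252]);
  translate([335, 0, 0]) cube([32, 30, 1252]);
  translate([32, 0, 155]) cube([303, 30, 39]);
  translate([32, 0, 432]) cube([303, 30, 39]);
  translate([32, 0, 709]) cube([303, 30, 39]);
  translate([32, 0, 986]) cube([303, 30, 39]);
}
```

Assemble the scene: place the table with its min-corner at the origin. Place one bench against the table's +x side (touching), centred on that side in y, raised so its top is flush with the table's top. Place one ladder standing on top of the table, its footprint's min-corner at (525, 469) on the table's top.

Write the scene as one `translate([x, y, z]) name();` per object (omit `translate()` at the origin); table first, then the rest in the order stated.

table();
translate([1703, 113, 284]) bench();
translate([525, 469, 733]) ladder();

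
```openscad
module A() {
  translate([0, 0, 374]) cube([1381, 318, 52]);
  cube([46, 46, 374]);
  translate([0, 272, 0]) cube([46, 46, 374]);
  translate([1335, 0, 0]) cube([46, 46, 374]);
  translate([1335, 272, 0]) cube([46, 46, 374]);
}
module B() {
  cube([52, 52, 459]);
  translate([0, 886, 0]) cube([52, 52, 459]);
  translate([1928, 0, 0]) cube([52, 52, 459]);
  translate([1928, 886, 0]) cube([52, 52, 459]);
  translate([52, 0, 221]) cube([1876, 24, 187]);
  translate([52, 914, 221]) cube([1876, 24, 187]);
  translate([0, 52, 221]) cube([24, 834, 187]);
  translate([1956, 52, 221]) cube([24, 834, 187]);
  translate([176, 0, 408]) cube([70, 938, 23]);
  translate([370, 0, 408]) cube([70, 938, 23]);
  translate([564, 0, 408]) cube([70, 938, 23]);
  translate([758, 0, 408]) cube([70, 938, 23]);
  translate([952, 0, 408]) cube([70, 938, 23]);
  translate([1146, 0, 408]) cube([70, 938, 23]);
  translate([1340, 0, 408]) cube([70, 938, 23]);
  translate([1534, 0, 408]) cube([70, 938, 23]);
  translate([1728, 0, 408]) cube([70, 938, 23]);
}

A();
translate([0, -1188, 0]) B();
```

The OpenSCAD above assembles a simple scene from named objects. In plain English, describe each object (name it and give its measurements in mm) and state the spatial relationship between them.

A is a bench: a 1381×318 mm seat slab, 52 mm thick, top at z = 426 mm, on four 46×46 mm square legs flush with the seat corners and standing on z = 0.

B is a bed frame 1980 mm long (x) by 938 mm wide (y). Four 52×52 mm corner posts, 459 mm tall, at the corners of the footprint. Four rails of 24 mm thickness and 187 mm height run between adjacent posts with their undersides at z = 221 mm, their outer faces flush with the outside of the frame (the two x-running rails run between the posts' inner faces; the two y-running rails run between the posts' inner faces). 9 slats, each 70 mm wide (x) and 23 mm thick, lie across the top of the two x-running rails, running the full 938 mm width of the frame in y; the slats are evenly spaced along x between the inner faces of the end posts with equal gaps (rounded down to the nearest mm) at the −x end and between each pair — any rounding remainder accumulates at the +x end.

The bed frame is on the floor beside the bench on its −y side.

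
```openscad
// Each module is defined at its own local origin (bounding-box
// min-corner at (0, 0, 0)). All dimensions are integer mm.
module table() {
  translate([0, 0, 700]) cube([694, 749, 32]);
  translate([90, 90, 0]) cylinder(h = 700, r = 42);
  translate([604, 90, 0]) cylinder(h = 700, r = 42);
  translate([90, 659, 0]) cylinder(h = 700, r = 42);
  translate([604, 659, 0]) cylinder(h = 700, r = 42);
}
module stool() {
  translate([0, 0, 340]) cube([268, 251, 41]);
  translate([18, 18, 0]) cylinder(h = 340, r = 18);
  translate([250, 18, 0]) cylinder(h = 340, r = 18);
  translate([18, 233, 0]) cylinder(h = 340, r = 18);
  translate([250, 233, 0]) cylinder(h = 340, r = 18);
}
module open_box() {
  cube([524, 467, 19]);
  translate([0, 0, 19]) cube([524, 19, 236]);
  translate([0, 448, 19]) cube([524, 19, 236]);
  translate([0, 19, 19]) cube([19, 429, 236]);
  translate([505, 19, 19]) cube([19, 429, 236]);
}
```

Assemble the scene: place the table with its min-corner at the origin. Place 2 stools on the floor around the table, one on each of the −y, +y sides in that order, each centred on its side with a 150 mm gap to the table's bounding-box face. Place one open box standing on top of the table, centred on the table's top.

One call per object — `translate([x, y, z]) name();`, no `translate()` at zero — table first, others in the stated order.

table();
translate([213, -401, 0]) stool();
translate([213, 899, 0]) stool();
translate([85, 141, 732]) open_box();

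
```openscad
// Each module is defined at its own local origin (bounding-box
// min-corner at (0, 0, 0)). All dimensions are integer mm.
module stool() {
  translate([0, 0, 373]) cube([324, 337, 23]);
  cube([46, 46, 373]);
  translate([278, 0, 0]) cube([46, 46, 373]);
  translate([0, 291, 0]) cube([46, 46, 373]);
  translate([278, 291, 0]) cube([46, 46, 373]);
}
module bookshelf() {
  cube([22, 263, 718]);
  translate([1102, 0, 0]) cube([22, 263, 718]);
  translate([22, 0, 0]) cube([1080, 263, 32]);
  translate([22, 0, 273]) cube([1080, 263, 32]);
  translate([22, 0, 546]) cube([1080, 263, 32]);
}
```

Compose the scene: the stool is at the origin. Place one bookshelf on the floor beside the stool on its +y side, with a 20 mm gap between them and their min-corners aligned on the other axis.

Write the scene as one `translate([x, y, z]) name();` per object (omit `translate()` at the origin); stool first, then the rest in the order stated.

stool();
translate([0, 357, 0]) bookshelf();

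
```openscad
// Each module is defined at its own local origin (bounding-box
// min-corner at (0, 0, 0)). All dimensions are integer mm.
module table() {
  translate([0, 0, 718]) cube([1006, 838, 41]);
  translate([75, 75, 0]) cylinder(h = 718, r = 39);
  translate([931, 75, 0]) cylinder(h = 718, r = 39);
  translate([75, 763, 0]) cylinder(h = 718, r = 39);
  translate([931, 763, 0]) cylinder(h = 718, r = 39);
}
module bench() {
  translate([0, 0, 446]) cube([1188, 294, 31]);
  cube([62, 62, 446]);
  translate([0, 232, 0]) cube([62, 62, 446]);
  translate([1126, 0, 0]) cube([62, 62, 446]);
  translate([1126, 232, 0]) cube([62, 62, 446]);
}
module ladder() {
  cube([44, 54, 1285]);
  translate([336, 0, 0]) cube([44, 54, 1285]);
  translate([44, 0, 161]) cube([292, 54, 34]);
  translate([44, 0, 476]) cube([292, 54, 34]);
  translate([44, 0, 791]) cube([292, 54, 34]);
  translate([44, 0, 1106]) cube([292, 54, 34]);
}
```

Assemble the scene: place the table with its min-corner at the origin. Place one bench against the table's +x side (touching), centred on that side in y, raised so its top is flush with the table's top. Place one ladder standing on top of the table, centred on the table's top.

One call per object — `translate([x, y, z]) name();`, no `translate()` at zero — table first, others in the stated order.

table();
translate([1006, 272, 282]) bench();
translate([313, 392, 759]) ladder();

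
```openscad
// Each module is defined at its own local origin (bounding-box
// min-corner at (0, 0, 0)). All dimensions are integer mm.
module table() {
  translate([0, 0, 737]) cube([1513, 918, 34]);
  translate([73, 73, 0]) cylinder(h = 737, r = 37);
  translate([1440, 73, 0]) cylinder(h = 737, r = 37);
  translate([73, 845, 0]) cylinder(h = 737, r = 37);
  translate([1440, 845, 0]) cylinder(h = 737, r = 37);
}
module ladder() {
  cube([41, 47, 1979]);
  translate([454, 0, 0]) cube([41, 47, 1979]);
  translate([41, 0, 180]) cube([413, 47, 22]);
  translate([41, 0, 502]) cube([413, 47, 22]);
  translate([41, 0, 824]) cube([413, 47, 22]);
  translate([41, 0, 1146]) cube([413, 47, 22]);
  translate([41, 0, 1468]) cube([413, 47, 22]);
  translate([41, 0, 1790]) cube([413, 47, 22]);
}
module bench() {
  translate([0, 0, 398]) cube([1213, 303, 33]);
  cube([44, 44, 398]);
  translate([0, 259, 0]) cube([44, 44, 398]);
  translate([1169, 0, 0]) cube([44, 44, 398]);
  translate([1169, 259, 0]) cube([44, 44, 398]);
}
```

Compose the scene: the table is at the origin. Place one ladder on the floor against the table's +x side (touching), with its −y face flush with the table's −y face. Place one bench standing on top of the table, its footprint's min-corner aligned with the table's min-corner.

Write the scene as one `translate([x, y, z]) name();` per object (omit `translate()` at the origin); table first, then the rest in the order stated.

table();
translate([1513, 0, 0]) ladder();
translate([0, 0, 771]) bench();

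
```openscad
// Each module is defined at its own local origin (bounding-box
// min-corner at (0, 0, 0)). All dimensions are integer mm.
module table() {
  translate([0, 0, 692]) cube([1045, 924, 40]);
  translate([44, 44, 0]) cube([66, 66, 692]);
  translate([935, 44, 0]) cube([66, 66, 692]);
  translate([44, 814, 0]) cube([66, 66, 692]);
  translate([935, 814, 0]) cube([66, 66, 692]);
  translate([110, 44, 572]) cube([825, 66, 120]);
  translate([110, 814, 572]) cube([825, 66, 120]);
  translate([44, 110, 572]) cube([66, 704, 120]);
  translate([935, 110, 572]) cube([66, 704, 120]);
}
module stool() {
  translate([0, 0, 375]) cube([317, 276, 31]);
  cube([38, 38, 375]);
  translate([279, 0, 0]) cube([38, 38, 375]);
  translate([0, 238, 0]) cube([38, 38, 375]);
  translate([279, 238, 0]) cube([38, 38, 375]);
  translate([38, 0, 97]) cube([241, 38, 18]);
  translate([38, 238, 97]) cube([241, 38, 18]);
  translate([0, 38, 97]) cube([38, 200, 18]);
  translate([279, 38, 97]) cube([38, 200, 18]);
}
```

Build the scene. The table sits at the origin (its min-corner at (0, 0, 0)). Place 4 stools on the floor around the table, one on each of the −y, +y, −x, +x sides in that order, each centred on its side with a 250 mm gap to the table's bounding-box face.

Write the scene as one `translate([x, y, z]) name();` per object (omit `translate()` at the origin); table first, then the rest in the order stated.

table();
translate([364, -526, 0]) stool();
translate([364, 1174, 0]) stool();
translate([-567, 324, 0]) stool();
translate([1295, 324, 0]) stool();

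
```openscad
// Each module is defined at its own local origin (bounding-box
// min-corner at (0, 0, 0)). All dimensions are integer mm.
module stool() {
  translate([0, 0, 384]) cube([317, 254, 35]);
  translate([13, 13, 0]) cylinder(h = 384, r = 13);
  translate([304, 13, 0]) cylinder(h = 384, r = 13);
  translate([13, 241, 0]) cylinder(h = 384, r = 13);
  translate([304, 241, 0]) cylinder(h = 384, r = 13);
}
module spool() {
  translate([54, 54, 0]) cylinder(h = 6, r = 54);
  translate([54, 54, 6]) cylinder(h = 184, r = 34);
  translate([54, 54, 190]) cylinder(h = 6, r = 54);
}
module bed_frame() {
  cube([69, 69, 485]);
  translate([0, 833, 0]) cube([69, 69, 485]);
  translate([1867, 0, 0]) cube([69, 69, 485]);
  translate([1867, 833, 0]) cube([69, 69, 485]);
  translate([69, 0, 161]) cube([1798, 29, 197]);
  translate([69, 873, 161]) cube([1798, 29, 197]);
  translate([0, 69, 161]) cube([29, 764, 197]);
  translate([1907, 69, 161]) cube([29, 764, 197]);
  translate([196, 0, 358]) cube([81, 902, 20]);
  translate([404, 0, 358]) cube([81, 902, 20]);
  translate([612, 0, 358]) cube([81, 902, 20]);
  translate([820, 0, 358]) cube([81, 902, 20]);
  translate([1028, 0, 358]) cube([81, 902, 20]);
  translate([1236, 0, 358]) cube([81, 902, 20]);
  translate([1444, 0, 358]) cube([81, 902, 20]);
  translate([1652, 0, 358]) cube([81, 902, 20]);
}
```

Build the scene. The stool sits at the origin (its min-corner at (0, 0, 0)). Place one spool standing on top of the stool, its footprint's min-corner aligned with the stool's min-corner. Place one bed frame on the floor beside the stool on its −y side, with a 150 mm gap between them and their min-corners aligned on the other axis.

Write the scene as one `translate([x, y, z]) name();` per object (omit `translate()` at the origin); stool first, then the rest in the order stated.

stool();
translate([0, 0, 419]) spool();
translate([0, -1052, 0]) bed_frame();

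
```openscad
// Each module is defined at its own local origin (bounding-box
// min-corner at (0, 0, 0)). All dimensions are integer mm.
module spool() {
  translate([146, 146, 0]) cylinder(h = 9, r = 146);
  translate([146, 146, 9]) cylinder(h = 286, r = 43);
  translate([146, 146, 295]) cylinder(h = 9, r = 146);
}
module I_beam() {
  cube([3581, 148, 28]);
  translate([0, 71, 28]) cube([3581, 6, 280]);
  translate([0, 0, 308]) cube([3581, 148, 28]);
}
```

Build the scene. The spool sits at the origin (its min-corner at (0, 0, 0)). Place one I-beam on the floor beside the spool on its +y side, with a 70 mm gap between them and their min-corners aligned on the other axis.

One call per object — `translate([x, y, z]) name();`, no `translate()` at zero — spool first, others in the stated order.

spool();
translate([0, 362, 0]) I_beam();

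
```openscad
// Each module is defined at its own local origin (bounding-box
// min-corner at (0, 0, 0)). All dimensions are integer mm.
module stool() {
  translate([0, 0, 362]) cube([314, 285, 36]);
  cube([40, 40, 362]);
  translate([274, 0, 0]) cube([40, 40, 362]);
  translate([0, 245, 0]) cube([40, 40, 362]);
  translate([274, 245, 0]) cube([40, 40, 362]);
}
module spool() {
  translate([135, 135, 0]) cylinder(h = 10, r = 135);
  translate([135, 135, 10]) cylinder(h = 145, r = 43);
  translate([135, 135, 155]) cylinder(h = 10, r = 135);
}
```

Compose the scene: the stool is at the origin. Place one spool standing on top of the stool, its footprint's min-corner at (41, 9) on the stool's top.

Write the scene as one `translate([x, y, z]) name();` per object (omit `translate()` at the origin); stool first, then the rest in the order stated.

stool();
translate([41, 9, 398]) spool();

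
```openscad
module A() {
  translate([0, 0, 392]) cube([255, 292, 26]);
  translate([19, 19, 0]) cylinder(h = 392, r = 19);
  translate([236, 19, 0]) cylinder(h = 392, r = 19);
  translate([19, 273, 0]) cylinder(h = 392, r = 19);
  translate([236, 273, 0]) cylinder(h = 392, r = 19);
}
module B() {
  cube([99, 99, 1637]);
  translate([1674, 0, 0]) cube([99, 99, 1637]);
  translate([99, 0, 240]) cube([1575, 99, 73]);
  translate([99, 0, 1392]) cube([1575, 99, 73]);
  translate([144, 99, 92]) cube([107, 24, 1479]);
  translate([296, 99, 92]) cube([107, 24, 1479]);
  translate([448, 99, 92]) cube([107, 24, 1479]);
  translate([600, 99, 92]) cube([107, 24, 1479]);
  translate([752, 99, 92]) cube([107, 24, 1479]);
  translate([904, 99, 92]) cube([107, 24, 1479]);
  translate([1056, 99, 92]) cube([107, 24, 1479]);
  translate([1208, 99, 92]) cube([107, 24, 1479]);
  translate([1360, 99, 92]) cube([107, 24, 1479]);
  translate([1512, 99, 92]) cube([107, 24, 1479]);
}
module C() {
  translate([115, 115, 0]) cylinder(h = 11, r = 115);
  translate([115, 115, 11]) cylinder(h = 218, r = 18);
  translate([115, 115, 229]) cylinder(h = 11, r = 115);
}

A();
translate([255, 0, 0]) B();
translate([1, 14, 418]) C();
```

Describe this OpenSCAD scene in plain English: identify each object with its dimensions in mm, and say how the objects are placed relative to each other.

A is a four-legged stool. The seat is a 255×292×26 mm slab whose top surface is at z = 418 mm; four round legs, each 38 mm in diameter, run from the floor (z = 0) to the underside of the seat, each leg's axis is inset half a diameter from the nearest pair of seat edges (so the leg's bounding box is flush with the corner).

B is a fence section. Two 99×99 mm posts, 1637 mm tall, stand on the floor with a clear span of 1575 mm between their inner faces. Two horizontal rails of 99×73 mm section span the gap between the posts with their undersides at z = 240 mm and z = 1392 mm, flush with the posts' −y face. 10 pickets, each 107 mm wide, 24 mm thick and 1479 mm tall, are fixed to the +y face of the rails with their bottoms at z = 92 mm, evenly spaced across the span with equal gaps (rounded down to the nearest mm) at the −x end and between each pair — any rounding remainder accumulates at the +x end.

C is a spool: two coaxial disc flanges of radius 115 mm and thickness 11 mm, joined by a core cylinder of radius 18 mm and height 218 mm. The lower flange rests on z = 0 and the three cylinders share a vertical axis.

The fence section is against the stool's +x side, with their −y faces flush. The spool is on top of the stool.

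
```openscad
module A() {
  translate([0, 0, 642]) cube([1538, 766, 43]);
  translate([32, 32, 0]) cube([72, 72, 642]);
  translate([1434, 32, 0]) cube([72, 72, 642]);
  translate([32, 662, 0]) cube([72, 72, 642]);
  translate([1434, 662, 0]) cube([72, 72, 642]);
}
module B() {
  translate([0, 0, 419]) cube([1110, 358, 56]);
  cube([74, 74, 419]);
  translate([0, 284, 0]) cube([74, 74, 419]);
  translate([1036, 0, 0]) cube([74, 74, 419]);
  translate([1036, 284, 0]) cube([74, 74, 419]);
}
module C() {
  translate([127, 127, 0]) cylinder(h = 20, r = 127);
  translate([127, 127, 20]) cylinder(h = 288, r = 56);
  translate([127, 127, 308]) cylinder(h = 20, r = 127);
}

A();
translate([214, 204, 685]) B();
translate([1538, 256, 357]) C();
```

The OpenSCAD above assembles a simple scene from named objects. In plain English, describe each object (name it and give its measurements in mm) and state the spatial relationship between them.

A is a table: top 1538 mm (x) × 766 mm (y), 43 mm thick, upper face at z = 685 mm, on four 72×72 mm square legs, each inset 32 mm from the nearest pair of top edges, running from z = 0 to the bottom of the top.

B is a bench: a 1110×358 mm seat slab, 56 mm thick, top at z = 475 mm, on four 74×74 mm square legs flush with the seat corners and standing on z = 0.

C is a spool: two coaxial disc flanges of radius 127 mm and thickness 20 mm, joined by a core cylinder of radius 56 mm and height 288 mm. The lower flange rests on z = 0 and the three cylinders share a vertical axis.

The bench is on top of the table, centred. The spool is beside the table with their tops flush at z = 685.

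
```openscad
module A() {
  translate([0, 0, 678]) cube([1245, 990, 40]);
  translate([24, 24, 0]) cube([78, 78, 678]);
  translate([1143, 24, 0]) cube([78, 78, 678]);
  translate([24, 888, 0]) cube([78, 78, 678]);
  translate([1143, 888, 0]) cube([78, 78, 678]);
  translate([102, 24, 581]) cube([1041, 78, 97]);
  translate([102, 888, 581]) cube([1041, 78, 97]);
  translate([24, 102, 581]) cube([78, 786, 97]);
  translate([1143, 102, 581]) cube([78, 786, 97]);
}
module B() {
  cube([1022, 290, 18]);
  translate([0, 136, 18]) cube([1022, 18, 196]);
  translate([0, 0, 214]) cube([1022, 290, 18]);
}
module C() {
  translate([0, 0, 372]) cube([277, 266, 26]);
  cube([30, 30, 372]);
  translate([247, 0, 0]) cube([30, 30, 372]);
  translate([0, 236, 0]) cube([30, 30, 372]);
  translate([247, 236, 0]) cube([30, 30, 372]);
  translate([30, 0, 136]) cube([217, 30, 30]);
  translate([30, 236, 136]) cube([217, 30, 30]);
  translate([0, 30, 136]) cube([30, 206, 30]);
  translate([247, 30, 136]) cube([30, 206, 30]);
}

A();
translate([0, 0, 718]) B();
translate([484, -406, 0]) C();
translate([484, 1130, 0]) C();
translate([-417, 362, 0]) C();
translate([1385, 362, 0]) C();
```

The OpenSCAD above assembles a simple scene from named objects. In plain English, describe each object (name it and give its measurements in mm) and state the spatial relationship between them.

A is a table: top 1245 mm (x) × 990 mm (y), 40 mm thick, upper face at z = 718 mm, on four 78×78 mm square legs, each inset 24 mm from the nearest pair of top edges, running from z = 0 to the bottom of the top. Four apron rails, 78 mm thick and 97 mm tall, run between adjacent legs with their top edges flush with the underside of the top and their outer faces flush with the legs' outer faces.

B is an I-beam lying along x, 1022 mm long. Overall section height 232 mm. Two flanges 290 mm wide (y) and 18 mm thick, one on the floor and one at the top; a web 18 mm thick runs between them, centred on the flange width.

C is a four-legged stool. The seat is 277×266 mm, 26 mm thick, top at z = 398 mm. It stands on four square legs, each 30×30 mm in cross-section, from z = 0 to the seat underside, each flush with a corner of the seat. Four stretchers, 30 mm wide and 30 mm tall, connect adjacent legs with their undersides at z = 136 mm, each running between the inner faces of the legs it joins and aligned with the legs' outer faces on the other axis.

The I-beam is on top of the table. Four stools sit around the table at the −y, +y, −x, +x sides.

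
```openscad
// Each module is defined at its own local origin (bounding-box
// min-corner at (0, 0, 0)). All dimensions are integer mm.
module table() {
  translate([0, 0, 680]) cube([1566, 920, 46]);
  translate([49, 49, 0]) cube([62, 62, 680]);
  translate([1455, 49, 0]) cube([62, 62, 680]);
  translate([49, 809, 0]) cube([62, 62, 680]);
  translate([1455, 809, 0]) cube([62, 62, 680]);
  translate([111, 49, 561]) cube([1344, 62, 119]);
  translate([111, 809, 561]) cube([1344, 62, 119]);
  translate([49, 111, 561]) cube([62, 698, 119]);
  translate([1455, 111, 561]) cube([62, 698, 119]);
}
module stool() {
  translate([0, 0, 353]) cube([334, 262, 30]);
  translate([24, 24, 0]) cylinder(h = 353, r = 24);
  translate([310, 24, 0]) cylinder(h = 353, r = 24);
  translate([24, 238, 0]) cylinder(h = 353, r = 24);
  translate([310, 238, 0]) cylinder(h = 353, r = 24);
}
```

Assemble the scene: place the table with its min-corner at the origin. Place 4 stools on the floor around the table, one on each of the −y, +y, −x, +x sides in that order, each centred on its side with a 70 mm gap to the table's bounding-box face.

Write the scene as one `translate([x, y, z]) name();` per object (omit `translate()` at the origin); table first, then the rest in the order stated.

table();
translate([616, -332, 0]) stool();
translate([616, 990, 0]) stool();
translate([-404, 329, 0]) stool();
translate([1636, 329, 0]) stool();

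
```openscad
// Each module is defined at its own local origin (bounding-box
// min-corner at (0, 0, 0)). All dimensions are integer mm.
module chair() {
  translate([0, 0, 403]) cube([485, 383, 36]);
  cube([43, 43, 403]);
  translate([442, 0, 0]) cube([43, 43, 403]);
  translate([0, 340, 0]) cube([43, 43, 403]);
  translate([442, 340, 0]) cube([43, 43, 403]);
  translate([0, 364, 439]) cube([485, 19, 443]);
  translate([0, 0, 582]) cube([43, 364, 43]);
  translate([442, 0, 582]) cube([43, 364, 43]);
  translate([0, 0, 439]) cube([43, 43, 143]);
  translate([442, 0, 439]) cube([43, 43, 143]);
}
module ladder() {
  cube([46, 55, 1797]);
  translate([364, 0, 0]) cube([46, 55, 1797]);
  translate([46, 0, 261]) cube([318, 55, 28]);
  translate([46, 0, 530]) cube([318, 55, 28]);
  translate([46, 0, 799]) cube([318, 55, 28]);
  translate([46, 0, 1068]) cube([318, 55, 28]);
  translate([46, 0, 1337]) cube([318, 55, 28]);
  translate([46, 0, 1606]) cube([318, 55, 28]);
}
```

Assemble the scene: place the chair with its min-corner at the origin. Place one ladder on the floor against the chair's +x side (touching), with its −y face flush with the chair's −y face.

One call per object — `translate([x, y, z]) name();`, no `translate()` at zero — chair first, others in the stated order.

chair();
translate([485, 0, 0]) ladder();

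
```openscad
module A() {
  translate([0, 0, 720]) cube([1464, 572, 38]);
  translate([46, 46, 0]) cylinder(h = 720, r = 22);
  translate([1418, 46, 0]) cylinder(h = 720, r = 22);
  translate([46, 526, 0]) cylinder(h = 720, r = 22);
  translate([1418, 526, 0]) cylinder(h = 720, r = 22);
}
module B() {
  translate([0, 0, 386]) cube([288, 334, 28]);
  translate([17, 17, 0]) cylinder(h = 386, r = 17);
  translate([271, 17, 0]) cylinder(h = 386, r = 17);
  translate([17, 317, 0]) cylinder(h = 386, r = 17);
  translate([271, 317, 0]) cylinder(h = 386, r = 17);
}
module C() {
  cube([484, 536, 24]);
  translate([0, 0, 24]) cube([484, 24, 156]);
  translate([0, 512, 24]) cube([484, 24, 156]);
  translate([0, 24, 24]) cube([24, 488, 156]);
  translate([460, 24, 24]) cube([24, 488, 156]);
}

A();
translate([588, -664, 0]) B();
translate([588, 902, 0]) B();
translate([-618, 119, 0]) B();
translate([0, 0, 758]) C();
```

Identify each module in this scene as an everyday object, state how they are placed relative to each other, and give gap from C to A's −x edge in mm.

A is a table. B is a stool. C is an open box. Three stools sit around the table at the −y, +y, −x sides. The open box is on top of the table. The gap from the open box to the table's −x edge is 0 mm.

The open box's min-x is at 0; the table's min-x is 0; gap = 0 mm.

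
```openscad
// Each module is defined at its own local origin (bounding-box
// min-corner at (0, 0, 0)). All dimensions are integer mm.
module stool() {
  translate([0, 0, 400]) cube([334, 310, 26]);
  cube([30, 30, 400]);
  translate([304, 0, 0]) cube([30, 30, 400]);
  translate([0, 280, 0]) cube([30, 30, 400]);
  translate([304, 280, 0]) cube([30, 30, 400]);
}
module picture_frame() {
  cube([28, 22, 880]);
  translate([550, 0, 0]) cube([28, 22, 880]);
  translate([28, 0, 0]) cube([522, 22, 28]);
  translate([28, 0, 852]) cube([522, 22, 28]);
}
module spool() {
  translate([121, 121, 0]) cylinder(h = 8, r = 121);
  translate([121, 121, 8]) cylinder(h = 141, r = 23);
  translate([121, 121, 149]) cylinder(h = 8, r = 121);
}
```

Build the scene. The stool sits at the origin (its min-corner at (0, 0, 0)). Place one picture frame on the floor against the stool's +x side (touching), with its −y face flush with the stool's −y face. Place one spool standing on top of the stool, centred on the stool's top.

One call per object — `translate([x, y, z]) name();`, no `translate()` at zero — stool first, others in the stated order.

stool();
translate([334, 0, 0]) picture_frame();
translate([46, 34, 426]) spool();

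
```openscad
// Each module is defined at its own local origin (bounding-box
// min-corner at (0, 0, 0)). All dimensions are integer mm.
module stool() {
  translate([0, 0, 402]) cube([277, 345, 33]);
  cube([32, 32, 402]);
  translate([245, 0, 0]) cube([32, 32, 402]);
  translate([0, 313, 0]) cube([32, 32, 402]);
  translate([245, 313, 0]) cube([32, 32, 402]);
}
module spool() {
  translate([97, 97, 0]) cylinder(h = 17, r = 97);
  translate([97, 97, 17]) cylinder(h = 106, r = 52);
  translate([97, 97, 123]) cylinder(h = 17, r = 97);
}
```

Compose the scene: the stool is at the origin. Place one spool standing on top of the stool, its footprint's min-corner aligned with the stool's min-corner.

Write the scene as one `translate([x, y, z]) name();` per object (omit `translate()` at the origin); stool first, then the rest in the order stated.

stool();
translate([0, 0, 435]) spool();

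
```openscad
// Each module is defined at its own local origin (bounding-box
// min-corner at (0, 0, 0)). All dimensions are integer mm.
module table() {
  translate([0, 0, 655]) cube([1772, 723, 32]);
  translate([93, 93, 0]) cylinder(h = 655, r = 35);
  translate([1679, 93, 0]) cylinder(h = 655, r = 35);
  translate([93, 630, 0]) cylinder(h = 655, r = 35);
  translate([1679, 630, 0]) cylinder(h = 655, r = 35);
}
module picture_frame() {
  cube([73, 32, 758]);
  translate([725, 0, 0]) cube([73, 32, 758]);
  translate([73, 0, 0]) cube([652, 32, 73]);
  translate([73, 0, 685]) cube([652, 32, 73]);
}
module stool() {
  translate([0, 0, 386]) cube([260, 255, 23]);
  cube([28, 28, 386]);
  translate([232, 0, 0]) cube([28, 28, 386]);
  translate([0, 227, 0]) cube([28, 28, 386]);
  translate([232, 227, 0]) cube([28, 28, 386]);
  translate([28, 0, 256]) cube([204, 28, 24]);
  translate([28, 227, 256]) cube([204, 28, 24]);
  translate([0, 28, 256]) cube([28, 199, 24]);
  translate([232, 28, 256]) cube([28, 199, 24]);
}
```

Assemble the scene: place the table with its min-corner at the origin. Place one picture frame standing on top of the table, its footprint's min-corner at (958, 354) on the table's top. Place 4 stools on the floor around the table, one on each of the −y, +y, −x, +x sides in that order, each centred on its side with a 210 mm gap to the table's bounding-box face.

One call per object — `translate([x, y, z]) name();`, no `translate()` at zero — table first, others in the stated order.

table();
translate([958, 354, 687]) picture_frame();
translate([756, -465, 0]) stool();
translate([756, 933, 0]) stool();
translate([-470, 234, 0]) stool();
translate([1982, 234, 0]) stool();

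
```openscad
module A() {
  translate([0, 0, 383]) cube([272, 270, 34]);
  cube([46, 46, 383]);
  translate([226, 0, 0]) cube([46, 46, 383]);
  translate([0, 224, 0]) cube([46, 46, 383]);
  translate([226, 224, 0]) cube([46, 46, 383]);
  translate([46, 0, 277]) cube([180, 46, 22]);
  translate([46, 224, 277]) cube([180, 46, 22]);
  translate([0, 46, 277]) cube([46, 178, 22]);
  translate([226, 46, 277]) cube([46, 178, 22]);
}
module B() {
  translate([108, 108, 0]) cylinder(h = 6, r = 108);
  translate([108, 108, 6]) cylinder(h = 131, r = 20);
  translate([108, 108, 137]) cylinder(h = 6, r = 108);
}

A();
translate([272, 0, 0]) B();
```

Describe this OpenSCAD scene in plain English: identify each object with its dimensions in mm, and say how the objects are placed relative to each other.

A is a four-legged stool. The seat is 272×270 mm, 34 mm thick, top at z = 417 mm. It stands on four square legs, each 46×46 mm in cross-section, from z = 0 to the seat underside, each flush with a corner of the seat. Four stretchers, 46 mm wide and 22 mm tall, connect adjacent legs with their undersides at z = 277 mm, each running between the inner faces of the legs it joins and aligned with the legs' outer faces on the other axis.

B is a spool: two coaxial disc flanges of radius 108 mm and thickness 6 mm, joined by a core cylinder of radius 20 mm and height 131 mm. The lower flange rests on z = 0 and the three cylinders share a vertical axis.

The spool is against the stool's +x side, with their −y faces flush.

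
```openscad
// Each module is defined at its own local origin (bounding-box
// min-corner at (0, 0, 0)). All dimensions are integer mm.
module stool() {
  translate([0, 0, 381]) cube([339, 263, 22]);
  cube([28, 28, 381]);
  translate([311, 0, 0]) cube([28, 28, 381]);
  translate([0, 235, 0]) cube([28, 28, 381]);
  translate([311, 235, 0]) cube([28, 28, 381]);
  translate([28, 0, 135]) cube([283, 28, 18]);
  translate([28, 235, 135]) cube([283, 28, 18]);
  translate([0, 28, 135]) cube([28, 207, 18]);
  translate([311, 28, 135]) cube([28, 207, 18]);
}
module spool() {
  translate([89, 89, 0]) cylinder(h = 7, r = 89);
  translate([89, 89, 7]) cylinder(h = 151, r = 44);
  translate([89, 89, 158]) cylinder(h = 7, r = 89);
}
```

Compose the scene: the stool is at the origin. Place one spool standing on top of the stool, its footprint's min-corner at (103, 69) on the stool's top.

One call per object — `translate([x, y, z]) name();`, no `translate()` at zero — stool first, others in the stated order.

stool();
translate([103, 69, 403]) spool();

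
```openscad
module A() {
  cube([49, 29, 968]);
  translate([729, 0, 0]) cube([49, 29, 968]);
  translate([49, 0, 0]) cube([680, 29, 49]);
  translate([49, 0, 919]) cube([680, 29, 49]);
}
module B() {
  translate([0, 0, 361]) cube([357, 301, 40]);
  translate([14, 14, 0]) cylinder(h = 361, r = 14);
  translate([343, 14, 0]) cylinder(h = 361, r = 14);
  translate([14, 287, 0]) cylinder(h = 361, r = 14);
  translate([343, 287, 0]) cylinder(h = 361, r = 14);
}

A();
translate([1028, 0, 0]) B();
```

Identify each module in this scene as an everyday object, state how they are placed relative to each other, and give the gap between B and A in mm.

The stool's nearest face is 250 mm from the picture frame's +x face.

A is a picture frame. B is a stool. The stool is on the floor beside the picture frame on its +x side. The gap between the stool and the picture frame is 250 mm.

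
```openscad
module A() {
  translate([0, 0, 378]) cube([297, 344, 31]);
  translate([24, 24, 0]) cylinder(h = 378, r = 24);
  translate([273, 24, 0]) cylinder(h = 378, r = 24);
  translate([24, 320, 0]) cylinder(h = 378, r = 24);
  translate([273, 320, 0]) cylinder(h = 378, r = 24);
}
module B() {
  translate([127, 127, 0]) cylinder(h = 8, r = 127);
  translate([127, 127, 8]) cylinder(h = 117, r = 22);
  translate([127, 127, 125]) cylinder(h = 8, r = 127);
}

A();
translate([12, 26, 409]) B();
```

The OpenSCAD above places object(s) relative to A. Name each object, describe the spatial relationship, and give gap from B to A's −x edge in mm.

The spool's min-x is at 12; the stool's min-x is 0; gap = 12 mm.

A is a stool. B is a spool. The spool is on top of the stool. The gap from the spool to the stool's −x edge is 12 mm.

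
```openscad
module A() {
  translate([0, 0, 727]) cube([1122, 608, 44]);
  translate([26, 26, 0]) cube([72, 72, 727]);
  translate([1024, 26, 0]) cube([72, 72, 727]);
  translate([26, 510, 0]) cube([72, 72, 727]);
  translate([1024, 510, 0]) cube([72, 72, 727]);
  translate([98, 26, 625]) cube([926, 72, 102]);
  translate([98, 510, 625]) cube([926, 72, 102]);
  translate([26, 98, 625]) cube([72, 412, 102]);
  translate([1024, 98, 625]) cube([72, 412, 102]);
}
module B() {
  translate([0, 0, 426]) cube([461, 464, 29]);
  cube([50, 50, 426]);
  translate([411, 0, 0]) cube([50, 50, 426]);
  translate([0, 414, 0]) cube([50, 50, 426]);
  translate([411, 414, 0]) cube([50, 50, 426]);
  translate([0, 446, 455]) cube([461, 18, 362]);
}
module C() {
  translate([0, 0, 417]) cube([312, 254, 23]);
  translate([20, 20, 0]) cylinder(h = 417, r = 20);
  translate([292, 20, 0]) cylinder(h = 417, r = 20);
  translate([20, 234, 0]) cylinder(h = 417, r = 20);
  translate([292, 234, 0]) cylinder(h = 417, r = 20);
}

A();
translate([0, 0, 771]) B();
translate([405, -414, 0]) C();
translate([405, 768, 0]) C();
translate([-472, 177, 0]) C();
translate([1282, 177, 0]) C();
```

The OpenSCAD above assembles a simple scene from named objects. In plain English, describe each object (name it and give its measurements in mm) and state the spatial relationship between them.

A is a rectangular dining table. The top is 1122×608×44 mm with its upper surface at z = 771 mm. It stands on four 72×72 mm square legs, each inset 26 mm from the nearest pair of top edges, running from the floor to the underside of the top. Four apron rails, 72 mm thick and 102 mm tall, run between adjacent legs with their top edges flush with the underside of the top and their outer faces flush with the legs' outer faces.

B is a chair. The seat is a 461×464×29 mm slab with its top at z = 455 mm, on four 50×50 mm corner legs (flush with the seat edges, standing on z = 0). A flat backrest 18 mm thick, 362 mm tall, spans the full seat width and rises from the seat top along its +y edge, rear face flush with the rear of the seat.

C is a simple wooden stool: a rectangular seat 312 mm (x) by 254 mm (y), 23 mm thick, top face at z = 440 mm, on four round legs, each 40 mm in diameter. The legs rest on z = 0, each leg's axis is inset half a diameter from the nearest pair of seat edges (so the leg's bounding box is flush with the corner).

The chair is on top of the table. Four stools sit around the table at the −y, +y, −x, +x sides.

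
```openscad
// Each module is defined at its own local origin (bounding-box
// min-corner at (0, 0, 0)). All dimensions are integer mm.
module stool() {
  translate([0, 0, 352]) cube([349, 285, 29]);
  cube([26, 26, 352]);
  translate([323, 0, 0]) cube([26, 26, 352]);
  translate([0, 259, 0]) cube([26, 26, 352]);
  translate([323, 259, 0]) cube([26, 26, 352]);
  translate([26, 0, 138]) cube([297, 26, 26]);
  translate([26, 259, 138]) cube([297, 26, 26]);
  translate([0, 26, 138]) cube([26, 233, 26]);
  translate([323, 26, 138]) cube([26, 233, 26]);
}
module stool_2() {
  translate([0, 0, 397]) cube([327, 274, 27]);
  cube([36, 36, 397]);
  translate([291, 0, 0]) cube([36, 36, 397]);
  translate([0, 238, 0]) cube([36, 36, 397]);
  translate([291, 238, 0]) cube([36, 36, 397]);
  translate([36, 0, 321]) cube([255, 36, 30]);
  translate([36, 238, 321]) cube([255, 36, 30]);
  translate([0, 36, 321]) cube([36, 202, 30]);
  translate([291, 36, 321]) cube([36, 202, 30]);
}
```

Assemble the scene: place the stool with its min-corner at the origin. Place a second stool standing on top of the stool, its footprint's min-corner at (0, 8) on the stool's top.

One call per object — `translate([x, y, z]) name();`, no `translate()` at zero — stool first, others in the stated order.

stool();
translate([0, 8, 381]) stool_2();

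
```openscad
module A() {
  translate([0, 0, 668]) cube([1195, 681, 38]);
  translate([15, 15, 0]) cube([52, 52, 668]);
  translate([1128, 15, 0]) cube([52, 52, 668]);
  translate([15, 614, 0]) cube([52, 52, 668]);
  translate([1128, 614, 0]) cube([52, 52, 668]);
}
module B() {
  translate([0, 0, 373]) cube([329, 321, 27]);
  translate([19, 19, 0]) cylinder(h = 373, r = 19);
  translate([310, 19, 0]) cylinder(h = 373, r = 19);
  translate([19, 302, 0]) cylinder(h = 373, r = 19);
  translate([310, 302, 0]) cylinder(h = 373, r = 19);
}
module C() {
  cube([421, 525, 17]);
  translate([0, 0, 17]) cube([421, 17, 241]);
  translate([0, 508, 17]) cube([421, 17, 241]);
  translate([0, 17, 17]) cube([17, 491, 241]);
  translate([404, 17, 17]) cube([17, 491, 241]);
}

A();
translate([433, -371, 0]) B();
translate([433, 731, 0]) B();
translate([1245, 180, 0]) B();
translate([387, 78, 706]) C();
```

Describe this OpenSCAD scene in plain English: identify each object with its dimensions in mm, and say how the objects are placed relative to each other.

A is a table with a 1195×681 mm rectangular top, 38 mm thick, top surface at z = 706 mm, supported by four 52×52 mm square legs, each inset 15 mm from the nearest pair of top edges, running from the floor.

B is a four-legged stool. The seat is a 329×321×27 mm slab whose top surface is at z = 400 mm; four round legs, each 38 mm in diameter, run from the floor (z = 0) to the underside of the seat, each leg's axis is inset half a diameter from the nearest pair of seat edges (so the leg's bounding box is flush with the corner).

C is an open-topped rectangular box: outside dimensions 421×525×258 mm, with a uniform wall and base thickness of 17 mm. The base is a full 421×525 slab on the floor; four walls sit on top of the base. The front and back walls (the −y and +y sides) span the full width; the two side walls fit between them.

Three stools sit around the table at the −y, +y, +x sides. The open box is on top of the table, centred.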